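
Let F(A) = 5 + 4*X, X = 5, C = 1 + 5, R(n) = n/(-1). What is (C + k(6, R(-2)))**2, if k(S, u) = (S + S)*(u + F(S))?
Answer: 108900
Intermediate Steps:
R(n) = -n (R(n) = n*(-1) = -n)
C = 6
F(A) = 25 (F(A) = 5 + 4*5 = 5 + 20 = 25)
k(S, u) = 2*S*(25 + u) (k(S, u) = (S + S)*(u + 25) = (2*S)*(25 + u) = 2*S*(25 + u))
(C + k(6, R(-2)))**2 = (6 + 2*6*(25 - 1*(-2)))**2 = (6 + 2*6*(25 + 2))**2 = (6 + 2*6*27)**2 = (6 + 324)**2 = 330**2 = 108900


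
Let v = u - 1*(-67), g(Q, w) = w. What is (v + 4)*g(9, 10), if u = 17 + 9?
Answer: 970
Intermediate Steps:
u = 26
v = 93 (v = 26 - 1*(-67) = 26 + 67 = 93)
(v + 4)*g(9, 10) = (93 + 4)*10 = 97*10 = 970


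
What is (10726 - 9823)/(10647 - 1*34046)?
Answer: -903/23399 ≈ -0.038591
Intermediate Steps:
(10726 - 9823)/(10647 - 1*34046) = 903/(10647 - 34046) = 903/(-23399) = 903*(-1/23399) = -903/23399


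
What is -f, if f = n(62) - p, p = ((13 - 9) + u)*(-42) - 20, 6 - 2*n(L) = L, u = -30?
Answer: 1100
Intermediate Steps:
n(L) = 3 - L/2
p = 1072 (p = ((13 - 9) - 30)*(-42) - 20 = (4 - 30)*(-42) - 20 = -26*(-42) - 20 = 1092 - 20 = 1072)
f = -1100 (f = (3 - ½*62) - 1*1072 = (3 - 31) - 1072 = -28 - 1072 = -1100)
-f = -1*(-1100) = 1100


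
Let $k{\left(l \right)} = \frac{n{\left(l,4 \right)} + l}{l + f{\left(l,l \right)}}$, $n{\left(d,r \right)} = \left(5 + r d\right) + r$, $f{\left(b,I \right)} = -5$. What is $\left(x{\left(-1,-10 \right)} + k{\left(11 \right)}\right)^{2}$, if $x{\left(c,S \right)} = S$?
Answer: $\frac{4}{9} \approx 0.44444$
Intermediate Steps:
$n{\left(d,r \right)} = 5 + r + d r$ ($n{\left(d,r \right)} = \left(5 + d r\right) + r = 5 + r + d r$)
$k{\left(l \right)} = \frac{9 + 5 l}{-5 + l}$ ($k{\left(l \right)} = \frac{\left(5 + 4 + l 4\right) + l}{l - 5} = \frac{\left(5 + 4 + 4 l\right) + l}{-5 + l} = \frac{\left(9 + 4 l\right) + l}{-5 + l} = \frac{9 + 5 l}{-5 + l}$)
$\left(x{\left(-1,-10 \right)} + k{\left(11 \right)}\right)^{2} = \left(-10 + \frac{9 + 5 \cdot 11}{-5 + 11}\right)^{2} = \left(-10 + \frac{9 + 55}{6}\right)^{2} = \left(-10 + \frac{1}{6} \cdot 64\right)^{2} = \left(-10 + \frac{32}{3}\right)^{2} = \left(\frac{2}{3}\right)^{2} = \frac{4}{9}$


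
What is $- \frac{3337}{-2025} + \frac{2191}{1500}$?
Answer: $\frac{125897}{40500} \approx 3.1086$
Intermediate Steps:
$- \frac{3337}{-2025} + \frac{2191}{1500} = \left(-3337\right) \left(- \frac{1}{2025}\right) + 2191 \cdot \frac{1}{1500} = \frac{3337}{2025} + \frac{2191}{1500} = \frac{125897}{40500}$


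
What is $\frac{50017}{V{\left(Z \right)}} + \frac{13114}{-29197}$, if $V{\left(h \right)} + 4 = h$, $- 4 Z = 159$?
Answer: $- \frac{834811478}{729925} \approx -1143.7$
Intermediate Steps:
$Z = - \frac{159}{4}$ ($Z = \left(- \frac{1}{4}\right) 159 = - \frac{159}{4} \approx -39.75$)
$V{\left(h \right)} = -4 + h$
$\frac{50017}{V{\left(Z \right)}} + \frac{13114}{-29197} = \frac{50017}{-4 - \frac{159}{4}} + \frac{13114}{-29197} = \frac{50017}{- \frac{175}{4}} + 13114 \left(- \frac{1}{29197}\right) = 50017 \left(- \frac{4}{175}\right) - \frac{13114}{29197} = - \frac{200068}{175} - \frac{13114}{29197} = - \frac{834811478}{729925}$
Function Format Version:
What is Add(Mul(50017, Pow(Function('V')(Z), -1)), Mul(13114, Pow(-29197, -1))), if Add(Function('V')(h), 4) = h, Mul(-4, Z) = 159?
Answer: Rational(-834811478, 729925) ≈ -1143.7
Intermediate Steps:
Z = Rational(-159, 4) (Z = Mul(Rational(-1, 4), 159) = Rational(-159, 4) ≈ -39.750)
Function('V')(h) = Add(-4, h)
Add(Mul(50017, Pow(Function('V')(Z), -1)), Mul(13114, Pow(-29197, -1))) = Add(Mul(50017, Pow(Add(-4, Rational(-159, 4)), -1)), Mul(13114, Pow(-29197, -1))) = Add(Mul(50017, Pow(Rational(-175, 4), -1)), Mul(13114, Rational(-1, 29197))) = Add(Mul(50017, Rational(-4, 175)), Rational(-13114, 29197)) = Add(Rational(-200068, 175), Rational(-13114, 29197)) = Rational(-834811478, 729925)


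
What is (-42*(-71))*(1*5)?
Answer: 14910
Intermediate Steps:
(-42*(-71))*(1*5) = 2982*5 = 14910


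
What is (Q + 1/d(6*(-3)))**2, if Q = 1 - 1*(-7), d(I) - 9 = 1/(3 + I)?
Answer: 1181569/17956 ≈ 65.804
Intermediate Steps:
d(I) = 9 + 1/(3 + I)
Q = 8 (Q = 1 + 7 = 8)
(Q + 1/d(6*(-3)))**2 = (8 + 1/((28 + 9*(6*(-3)))/(3 + 6*(-3))))**2 = (8 + 1/((28 + 9*(-18))/(3 - 18)))**2 = (8 + 1/((28 - 162)/(-15)))**2 = (8 + 1/(-1/15*(-134)))**2 = (8 + 1/(134/15))**2 = (8 + 15/134)**2 = (1087/134)**2 = 1181569/17956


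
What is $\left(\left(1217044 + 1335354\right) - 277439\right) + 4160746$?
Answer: $6435705$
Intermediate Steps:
$\left(\left(1217044 + 1335354\right) - 277439\right) + 4160746 = \left(2552398 - 277439\right) + 4160746 = 2274959 + 4160746 = 6435705$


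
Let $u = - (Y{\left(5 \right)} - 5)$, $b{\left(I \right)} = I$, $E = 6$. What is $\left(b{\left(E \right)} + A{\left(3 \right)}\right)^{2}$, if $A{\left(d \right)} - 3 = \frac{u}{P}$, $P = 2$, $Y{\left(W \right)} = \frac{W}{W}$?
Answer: $121$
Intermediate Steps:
$Y{\left(W \right)} = 1$
$u = 4$ ($u = - (1 - 5) = \left(-1\right) \left(-4\right) = 4$)
$A{\left(d \right)} = 5$ ($A{\left(d \right)} = 3 + \frac{4}{2} = 3 + 4 \cdot \frac{1}{2} = 3 + 2 = 5$)
$\left(b{\left(E \right)} + A{\left(3 \right)}\right)^{2} = \left(6 + 5\right)^{2} = 11^{2} = 121$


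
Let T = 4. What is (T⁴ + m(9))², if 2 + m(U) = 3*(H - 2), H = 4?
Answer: 67600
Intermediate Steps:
m(U) = 4 (m(U) = -2 + 3*(4 - 2) = -2 + 3*2 = -2 + 6 = 4)
(T⁴ + m(9))² = (4⁴ + 4)² = (256 + 4)² = 260² = 67600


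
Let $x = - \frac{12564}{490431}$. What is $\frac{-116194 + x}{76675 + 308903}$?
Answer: $- \frac{9497525363}{31516567353} \approx -0.30135$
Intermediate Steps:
$x = - \frac{4188}{163477}$ ($x = \left(-12564\right) \frac{1}{490431} = - \frac{4188}{163477} \approx -0.025618$)
$\frac{-116194 + x}{76675 + 308903} = \frac{-116194 - \frac{4188}{163477}}{76675 + 308903} = - \frac{18995050726}{163477 \cdot 385578} = \left(- \frac{18995050726}{163477}\right) \frac{1}{385578} = - \frac{9497525363}{31516567353}$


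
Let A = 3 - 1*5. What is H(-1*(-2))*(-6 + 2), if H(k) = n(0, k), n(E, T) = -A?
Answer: -8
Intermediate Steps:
A = -2 (A = 3 - 5 = -2)
n(E, T) = 2 (n(E, T) = -1*(-2) = 2)
H(k) = 2
H(-1*(-2))*(-6 + 2) = 2*(-6 + 2) = 2*(-4) = -8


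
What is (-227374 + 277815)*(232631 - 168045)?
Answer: 3257782426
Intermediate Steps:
(-227374 + 277815)*(232631 - 168045) = 50441*64586 = 3257782426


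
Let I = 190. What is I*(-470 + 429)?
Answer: -7790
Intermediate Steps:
I*(-470 + 429) = 190*(-470 + 429) = 190*(-41) = -7790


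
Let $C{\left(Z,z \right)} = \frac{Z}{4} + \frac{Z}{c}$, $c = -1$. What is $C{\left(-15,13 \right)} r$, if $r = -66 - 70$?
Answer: $-1530$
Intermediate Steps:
$r = -136$
$C{\left(Z,z \right)} = - \frac{3 Z}{4}$ ($C{\left(Z,z \right)} = \frac{Z}{4} + \frac{Z}{-1} = Z \frac{1}{4} + Z \left(-1\right) = \frac{Z}{4} - Z = - \frac{3 Z}{4}$)
$C{\left(-15,13 \right)} r = \left(- \frac{3}{4}\right) \left(-15\right) \left(-136\right) = \frac{45}{4} \left(-136\right) = -1530$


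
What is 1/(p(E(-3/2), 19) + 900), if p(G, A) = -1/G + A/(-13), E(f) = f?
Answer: 39/35069 ≈ 0.0011121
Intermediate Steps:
p(G, A) = -1/G - A/13 (p(G, A) = -1/G + A*(-1/13) = -1/G - A/13)
1/(p(E(-3/2), 19) + 900) = 1/((-1/((-3/2)) - 1/13*19) + 900) = 1/((-1/((-3*1/2)) - 19/13) + 900) = 1/((-1/(-3/2) - 19/13) + 900) = 1/((-1*(-2/3) - 19/13) + 900) = 1/((2/3 - 19/13) + 900) = 1/(-31/39 + 900) = 1/(35069/39) = 39/35069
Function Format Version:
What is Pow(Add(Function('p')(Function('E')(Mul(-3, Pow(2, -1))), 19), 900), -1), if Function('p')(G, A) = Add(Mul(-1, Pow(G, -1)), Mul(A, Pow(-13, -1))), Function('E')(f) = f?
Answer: Rational(39, 35069) ≈ 0.0011121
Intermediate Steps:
Function('p')(G, A) = Add(Mul(-1, Pow(G, -1)), Mul(Rational(-1, 13), A)) (Function('p')(G, A) = Add(Mul(-1, Pow(G, -1)), Mul(A, Rational(-1, 13))) = Add(Mul(-1, Pow(G, -1)), Mul(Rational(-1, 13), A)))
Pow(Add(Function('p')(Function('E')(Mul(-3, Pow(2, -1))), 19), 900), -1) = Pow(Add(Add(Mul(-1, Pow(Mul(-3, Pow(2, -1)), -1)), Mul(Rational(-1, 13), 19)), 900), -1) = Pow(Add(Add(Mul(-1, Pow(Mul(-3, Rational(1, 2)), -1)), Rational(-19, 13)), 900), -1) = Pow(Add(Add(Mul(-1, Pow(Rational(-3, 2), -1)), Rational(-19, 13)), 900), -1) = Pow(Add(Add(Mul(-1, Rational(-2, 3)), Rational(-19, 13)), 900), -1) = Pow(Add(Add(Rational(2, 3), Rational(-19, 13)), 900), -1) = Pow(Add(Rational(-31, 39), 900), -1) = Pow(Rational(35069, 39), -1) = Rational(39, 35069)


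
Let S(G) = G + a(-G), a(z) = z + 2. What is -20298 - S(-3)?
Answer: -20300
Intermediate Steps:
a(z) = 2 + z
S(G) = 2 (S(G) = G + (2 - G) = 2)
-20298 - S(-3) = -20298 - 1*2 = -20298 - 2 = -20300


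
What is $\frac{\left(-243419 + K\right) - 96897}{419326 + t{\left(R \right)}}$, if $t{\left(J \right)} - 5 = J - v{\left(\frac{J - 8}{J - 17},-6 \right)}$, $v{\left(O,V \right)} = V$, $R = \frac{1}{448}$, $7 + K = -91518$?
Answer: $- \frac{193464768}{187862977} \approx -1.0298$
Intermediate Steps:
$K = -91525$ ($K = -7 - 91518 = -91525$)
$R = \frac{1}{448} \approx 0.0022321$
$t{\left(J \right)} = 11 + J$ ($t{\left(J \right)} = 5 + \left(J - -6\right) = 5 + \left(J + 6\right) = 5 + \left(6 + J\right) = 11 + J$)
$\frac{\left(-243419 + K\right) - 96897}{419326 + t{\left(R \right)}} = \frac{\left(-243419 - 91525\right) - 96897}{419326 + \left(11 + \frac{1}{448}\right)} = \frac{-334944 - 96897}{419326 + \frac{4929}{448}} = - \frac{431841}{\frac{187862977}{448}} = \left(-431841\right) \frac{448}{187862977} = - \frac{193464768}{187862977}$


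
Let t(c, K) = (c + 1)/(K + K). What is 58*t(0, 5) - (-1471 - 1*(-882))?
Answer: 2974/5 ≈ 594.80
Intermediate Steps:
t(c, K) = (1 + c)/(2*K) (t(c, K) = (1 + c)/((2*K)) = (1 + c)*(1/(2*K)) = (1 + c)/(2*K))
58*t(0, 5) - (-1471 - 1*(-882)) = 58*((½)*(1 + 0)/5) - (-1471 - 1*(-882)) = 58*((½)*(⅕)*1) - (-1471 + 882) = 58*(⅒) - 1*(-589) = 29/5 + 589 = 2974/5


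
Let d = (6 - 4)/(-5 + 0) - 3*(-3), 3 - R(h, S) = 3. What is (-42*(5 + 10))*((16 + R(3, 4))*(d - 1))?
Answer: -76608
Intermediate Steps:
R(h, S) = 0 (R(h, S) = 3 - 1*3 = 3 - 3 = 0)
d = 43/5 (d = 2/(-5) + 9 = 2*(-⅕) + 9 = -⅖ + 9 = 43/5 ≈ 8.6000)
(-42*(5 + 10))*((16 + R(3, 4))*(d - 1)) = (-42*(5 + 10))*((16 + 0)*(43/5 - 1)) = (-42*15)*(16*(38/5)) = -630*608/5 = -76608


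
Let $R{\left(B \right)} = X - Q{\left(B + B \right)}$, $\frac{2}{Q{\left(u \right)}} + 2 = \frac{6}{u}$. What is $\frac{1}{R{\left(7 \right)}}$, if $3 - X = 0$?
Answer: $\frac{11}{47} \approx 0.23404$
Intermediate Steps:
$X = 3$ ($X = 3 - 0 = 3 + 0 = 3$)
$Q{\left(u \right)} = \frac{2}{-2 + \frac{6}{u}}$
$R{\left(B \right)} = 3 + \frac{2 B}{-3 + 2 B}$ ($R{\left(B \right)} = 3 - - \frac{B + B}{-3 + \left(B + B\right)} = 3 - - \frac{2 B}{-3 + 2 B} = 3 + \frac{2 B}{-3 + 2 B}$)
$\frac{1}{R{\left(7 \right)}} = \frac{1}{\frac{1}{-3 + 2 \cdot 7} \left(-9 + 8 \cdot 7\right)} = \frac{1}{\frac{1}{-3 + 14} \left(-9 + 56\right)} = \frac{1}{\frac{1}{11} \cdot 47} = \frac{1}{\frac{47}{11}} = \frac{11}{47}$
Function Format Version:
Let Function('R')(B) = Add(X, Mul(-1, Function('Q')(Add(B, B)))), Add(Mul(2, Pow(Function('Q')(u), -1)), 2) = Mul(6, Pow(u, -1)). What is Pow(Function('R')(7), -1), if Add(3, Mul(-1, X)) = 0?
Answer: Rational(11, 47) ≈ 0.23404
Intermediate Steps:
X = 3 (X = Add(3, Mul(-1, 0)) = Add(3, 0) = 3)
Function('Q')(u) = Mul(2, Pow(Add(-2, Mul(6, Pow(u, -1))), -1))
Function('R')(B) = Add(3, Mul(2, B, Pow(Add(-3, Mul(2, B)), -1))) (Function('R')(B) = Add(3, Mul(-1, Mul(-1, Add(B, B), Pow(Add(-3, Add(B, B)), -1)))) = Add(3, Mul(-1, Mul(-1, Mul(2, B), Pow(Add(-3, Mul(2, B)), -1)))) = Add(3, Mul(-1, Mul(-2, B, Pow(Add(-3, Mul(2, B)), -1)))) = Add(3, Mul(2, B, Pow(Add(-3, Mul(2, B)), -1))))
Pow(Function('R')(7), -1) = Pow(Mul(Pow(Add(-3, Mul(2, 7)), -1), Add(-9, Mul(8, 7))), -1) = Pow(Mul(Pow(Add(-3, 14), -1), Add(-9, 56)), -1) = Pow(Mul(Pow(11, -1), 47), -1) = Pow(Mul(Rational(1, 11), 47), -1) = Pow(Rational(47, 11), -1) = Rational(11, 47)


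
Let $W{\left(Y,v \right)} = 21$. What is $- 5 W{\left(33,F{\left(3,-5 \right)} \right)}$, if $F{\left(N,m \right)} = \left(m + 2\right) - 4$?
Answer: $-105$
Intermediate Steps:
$F{\left(N,m \right)} = -2 + m$ ($F{\left(N,m \right)} = \left(2 + m\right) - 4 = -2 + m$)
$- 5 W{\left(33,F{\left(3,-5 \right)} \right)} = \left(-5\right) 21 = -105$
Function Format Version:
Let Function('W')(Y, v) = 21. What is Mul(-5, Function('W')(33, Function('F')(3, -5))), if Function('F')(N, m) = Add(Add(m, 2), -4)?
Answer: -105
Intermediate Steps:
Function('F')(N, m) = Add(-2, m) (Function('F')(N, m) = Add(Add(2, m), -4) = Add(-2, m))
Mul(-5, Function('W')(33, Function('F')(3, -5))) = Mul(-5, 21) = -105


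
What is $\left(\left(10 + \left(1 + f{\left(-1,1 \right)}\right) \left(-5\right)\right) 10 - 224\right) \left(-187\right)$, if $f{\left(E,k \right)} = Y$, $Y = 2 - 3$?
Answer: $23188$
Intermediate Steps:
$Y = -1$
$f{\left(E,k \right)} = -1$
$\left(\left(10 + \left(1 + f{\left(-1,1 \right)}\right) \left(-5\right)\right) 10 - 224\right) \left(-187\right) = \left(\left(10 + \left(1 - 1\right) \left(-5\right)\right) 10 - 224\right) \left(-187\right) = \left(\left(10 + 0 \left(-5\right)\right) 10 - 224\right) \left(-187\right) = \left(\left(10 + 0\right) 10 - 224\right) \left(-187\right) = \left(10 \cdot 10 - 224\right) \left(-187\right) = \left(100 - 224\right) \left(-187\right) = \left(-124\right) \left(-187\right) = 23188$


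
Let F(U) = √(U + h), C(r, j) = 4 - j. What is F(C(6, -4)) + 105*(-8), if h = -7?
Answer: -839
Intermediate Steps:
F(U) = √(-7 + U) (F(U) = √(U - 7) = √(-7 + U))
F(C(6, -4)) + 105*(-8) = √(-7 + (4 - 1*(-4))) + 105*(-8) = √(-7 + (4 + 4)) - 840 = √(-7 + 8) - 840 = √1 - 840 = 1 - 840 = -839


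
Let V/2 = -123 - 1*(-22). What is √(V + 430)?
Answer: 2*√57 ≈ 15.100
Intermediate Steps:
V = -202 (V = 2*(-123 - 1*(-22)) = 2*(-123 + 22) = 2*(-101) = -202)
√(V + 430) = √(-202 + 430) = √228 = 2*√57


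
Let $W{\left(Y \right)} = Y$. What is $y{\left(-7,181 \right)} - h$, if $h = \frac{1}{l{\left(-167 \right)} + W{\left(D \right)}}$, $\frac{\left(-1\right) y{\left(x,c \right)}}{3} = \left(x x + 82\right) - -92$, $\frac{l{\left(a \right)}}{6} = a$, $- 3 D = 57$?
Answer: $- \frac{683048}{1021} \approx -669.0$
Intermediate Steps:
$D = -19$ ($D = \left(- \frac{1}{3}\right) 57 = -19$)
$l{\left(a \right)} = 6 a$
$y{\left(x,c \right)} = -522 - 3 x^{2}$ ($y{\left(x,c \right)} = - 3 \left(\left(x x + 82\right) - -92\right) = - 3 \left(\left(x^{2} + 82\right) + 92\right) = - 3 \left(\left(82 + x^{2}\right) + 92\right) = - 3 \left(174 + x^{2}\right) = -522 - 3 x^{2}$)
$h = - \frac{1}{1021}$ ($h = \frac{1}{6 \left(-167\right) - 19} = \frac{1}{-1002 - 19} = \frac{1}{-1021} = - \frac{1}{1021} \approx -0.00097943$)
$y{\left(-7,181 \right)} - h = \left(-522 - 3 \left(-7\right)^{2}\right) - - \frac{1}{1021} = \left(-522 - 147\right) + \frac{1}{1021} = -669 + \frac{1}{1021} = - \frac{683048}{1021}$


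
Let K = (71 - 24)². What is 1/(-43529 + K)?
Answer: -1/41320 ≈ -2.4201e-5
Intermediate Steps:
K = 2209 (K = 47² = 2209)
1/(-43529 + K) = 1/(-43529 + 2209) = 1/(-41320) = -1/41320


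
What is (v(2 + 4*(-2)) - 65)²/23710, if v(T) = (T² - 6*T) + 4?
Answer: 121/23710 ≈ 0.0051033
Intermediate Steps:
v(T) = 4 + T² - 6*T
(v(2 + 4*(-2)) - 65)²/23710 = ((4 + (2 + 4*(-2))² - 6*(2 + 4*(-2))) - 65)²/23710 = ((4 + (2 - 8)² - 6*(2 - 8)) - 65)²*(1/23710) = ((4 + (-6)² - 6*(-6)) - 65)²*(1/23710) = ((4 + 36 + 36) - 65)²*(1/23710) = (76 - 65)²*(1/23710) = 11²*(1/23710) = 121*(1/23710) = 121/23710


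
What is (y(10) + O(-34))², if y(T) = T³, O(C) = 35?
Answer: 1071225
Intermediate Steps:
(y(10) + O(-34))² = (10³ + 35)² = (1000 + 35)² = 1035² = 1071225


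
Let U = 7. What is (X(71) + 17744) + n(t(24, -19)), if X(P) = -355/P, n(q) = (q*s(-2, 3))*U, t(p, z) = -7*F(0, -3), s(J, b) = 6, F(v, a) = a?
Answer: 18621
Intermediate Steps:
t(p, z) = 21 (t(p, z) = -7*(-3) = 21)
n(q) = 42*q (n(q) = (q*6)*7 = (6*q)*7 = 42*q)
(X(71) + 17744) + n(t(24, -19)) = (-355/71 + 17744) + 42*21 = (-355*1/71 + 17744) + 882 = (-5 + 17744) + 882 = 17739 + 882 = 18621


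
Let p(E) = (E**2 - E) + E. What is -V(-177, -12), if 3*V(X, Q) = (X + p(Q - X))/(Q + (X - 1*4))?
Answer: 9016/193 ≈ 46.715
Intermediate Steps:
p(E) = E**2
V(X, Q) = (X + (Q - X)**2)/(3*(-4 + Q + X)) (V(X, Q) = ((X + (Q - X)**2)/(Q + (X - 1*4)))/3 = ((X + (Q - X)**2)/(Q + (X - 4)))/3 = ((X + (Q - X)**2)/(Q + (-4 + X)))/3 = ((X + (Q - X)**2)/(-4 + Q + X))/3 = (X + (Q - X)**2)/(3*(-4 + Q + X)))
-V(-177, -12) = -(-177 + (-12 - 1*(-177))**2)/(3*(-4 - 12 - 177)) = -(-177 + (-12 + 177)**2)/(3*(-193)) = -(-1)*(-177 + 165**2)/(3*193) = -(-1)*(-177 + 27225)/(3*193) = -(-1)*27048/(3*193) = -1*(-9016/193) = 9016/193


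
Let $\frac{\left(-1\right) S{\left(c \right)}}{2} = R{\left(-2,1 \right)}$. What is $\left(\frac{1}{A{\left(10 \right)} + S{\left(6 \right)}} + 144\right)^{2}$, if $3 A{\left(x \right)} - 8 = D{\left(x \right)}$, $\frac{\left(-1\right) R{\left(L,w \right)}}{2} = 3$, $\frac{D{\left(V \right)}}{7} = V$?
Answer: $\frac{29953729}{1444} \approx 20744.0$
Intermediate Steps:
$D{\left(V \right)} = 7 V$
$R{\left(L,w \right)} = -6$ ($R{\left(L,w \right)} = \left(-2\right) 3 = -6$)
$S{\left(c \right)} = 12$ ($S{\left(c \right)} = \left(-2\right) \left(-6\right) = 12$)
$A{\left(x \right)} = \frac{8}{3} + \frac{7 x}{3}$
$\left(\frac{1}{A{\left(10 \right)} + S{\left(6 \right)}} + 144\right)^{2} = \left(\frac{1}{\left(\frac{8}{3} + \frac{7}{3} \cdot 10\right) + 12} + 144\right)^{2} = \left(\frac{1}{\left(\frac{8}{3} + \frac{70}{3}\right) + 12} + 144\right)^{2} = \left(\frac{1}{26 + 12} + 144\right)^{2} = \left(\frac{1}{38} + 144\right)^{2} = \left(\frac{5473}{38}\right)^{2} = \frac{29953729}{1444}$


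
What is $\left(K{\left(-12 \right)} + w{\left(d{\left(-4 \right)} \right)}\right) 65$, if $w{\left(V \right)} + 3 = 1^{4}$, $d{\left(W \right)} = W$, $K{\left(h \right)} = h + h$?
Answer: $-1690$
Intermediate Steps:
$K{\left(h \right)} = 2 h$
$w{\left(V \right)} = -2$ ($w{\left(V \right)} = -3 + 1^{4} = -3 + 1 = -2$)
$\left(K{\left(-12 \right)} + w{\left(d{\left(-4 \right)} \right)}\right) 65 = \left(2 \left(-12\right) - 2\right) 65 = \left(-24 - 2\right) 65 = \left(-26\right) 65 = -1690$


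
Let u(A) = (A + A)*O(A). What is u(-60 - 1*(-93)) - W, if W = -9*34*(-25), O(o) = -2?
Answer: -7782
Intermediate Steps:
W = 7650 (W = -306*(-25) = 7650)
u(A) = -4*A (u(A) = (A + A)*(-2) = (2*A)*(-2) = -4*A)
u(-60 - 1*(-93)) - W = -4*(-60 - 1*(-93)) - 1*7650 = -4*(-60 + 93) - 7650 = -4*33 - 7650 = -132 - 7650 = -7782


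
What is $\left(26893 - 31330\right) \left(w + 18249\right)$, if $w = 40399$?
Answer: $-260221176$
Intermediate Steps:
$\left(26893 - 31330\right) \left(w + 18249\right) = \left(26893 - 31330\right) \left(40399 + 18249\right) = \left(-4437\right) 58648 = -260221176$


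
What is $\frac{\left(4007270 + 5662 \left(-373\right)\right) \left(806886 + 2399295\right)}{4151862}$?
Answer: $\frac{92072968504}{62907} \approx 1.4636 \cdot 10^{6}$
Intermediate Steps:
$\frac{\left(4007270 + 5662 \left(-373\right)\right) \left(806886 + 2399295\right)}{4151862} = \left(4007270 - 2111926\right) 3206181 \cdot \frac{1}{4151862} = 1895344 \cdot 3206181 \cdot \frac{1}{4151862} = 6076815921264 \cdot \frac{1}{4151862} = \frac{92072968504}{62907}$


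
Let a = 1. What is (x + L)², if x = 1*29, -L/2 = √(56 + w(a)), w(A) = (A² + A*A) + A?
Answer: 1077 - 116*√59 ≈ 185.99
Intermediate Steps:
w(A) = A + 2*A² (w(A) = (A² + A²) + A = 2*A² + A = A + 2*A²)
L = -2*√59 (L = -2*√(56 + 1*(1 + 2*1)) = -2*√(56 + 1*(1 + 2)) = -2*√(56 + 1*3) = -2*√(56 + 3) = -2*√59 ≈ -15.362)
x = 29
(x + L)² = (29 - 2*√59)²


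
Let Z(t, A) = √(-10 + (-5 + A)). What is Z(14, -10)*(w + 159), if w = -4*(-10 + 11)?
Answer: 775*I ≈ 775.0*I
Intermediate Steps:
w = -4 (w = -4*1 = -4)
Z(t, A) = √(-15 + A)
Z(14, -10)*(w + 159) = √(-15 - 10)*(-4 + 159) = √(-25)*155 = (5*I)*155 = 775*I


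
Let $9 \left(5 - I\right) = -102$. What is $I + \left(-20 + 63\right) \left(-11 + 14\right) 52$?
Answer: $\frac{20173}{3} \approx 6724.3$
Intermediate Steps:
$I = \frac{49}{3}$ ($I = 5 - - \frac{34}{3} = 5 + \frac{34}{3} = \frac{49}{3} \approx 16.333$)
$I + \left(-20 + 63\right) \left(-11 + 14\right) 52 = \frac{49}{3} + \left(-20 + 63\right) \left(-11 + 14\right) 52 = \frac{49}{3} + 43 \cdot 3 \cdot 52 = \frac{49}{3} + 129 \cdot 52 = \frac{49}{3} + 6708 = \frac{20173}{3}$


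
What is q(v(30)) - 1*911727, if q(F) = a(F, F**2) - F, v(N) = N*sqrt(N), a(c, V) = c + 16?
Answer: -911711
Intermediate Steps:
a(c, V) = 16 + c
v(N) = N**(3/2)
q(F) = 16 (q(F) = (16 + F) - F = 16)
q(v(30)) - 1*911727 = 16 - 1*911727 = 16 - 911727 = -911711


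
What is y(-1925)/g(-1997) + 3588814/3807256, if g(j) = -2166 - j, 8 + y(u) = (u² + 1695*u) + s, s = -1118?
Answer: -840384557089/321713132 ≈ -2612.2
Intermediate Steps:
y(u) = -1126 + u² + 1695*u (y(u) = -8 + ((u² + 1695*u) - 1118) = -8 + (-1118 + u² + 1695*u) = -1126 + u² + 1695*u)
y(-1925)/g(-1997) + 3588814/3807256 = (-1126 + (-1925)² + 1695*(-1925))/(-2166 - 1*(-1997)) + 3588814/3807256 = (-1126 + 3705625 - 3262875)/(-2166 + 1997) + 3588814*(1/3807256) = 441624/(-169) + 1794407/1903628 = 441624*(-1/169) + 1794407/1903628 = -441624/169 + 1794407/1903628 = -840384557089/321713132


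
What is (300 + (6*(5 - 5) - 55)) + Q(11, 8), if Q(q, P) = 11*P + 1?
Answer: 334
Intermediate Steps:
Q(q, P) = 1 + 11*P
(300 + (6*(5 - 5) - 55)) + Q(11, 8) = (300 + (6*(5 - 5) - 55)) + (1 + 11*8) = (300 + (6*0 - 55)) + (1 + 88) = (300 + (0 - 55)) + 89 = (300 - 55) + 89 = 245 + 89 = 334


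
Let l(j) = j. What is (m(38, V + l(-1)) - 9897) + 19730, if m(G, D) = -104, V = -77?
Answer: 9729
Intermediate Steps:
(m(38, V + l(-1)) - 9897) + 19730 = (-104 - 9897) + 19730 = -10001 + 19730 = 9729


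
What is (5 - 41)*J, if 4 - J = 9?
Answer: 180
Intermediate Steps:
J = -5 (J = 4 - 1*9 = 4 - 9 = -5)
(5 - 41)*J = (5 - 41)*(-5) = -36*(-5) = 180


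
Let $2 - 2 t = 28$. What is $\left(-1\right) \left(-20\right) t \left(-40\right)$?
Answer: $10400$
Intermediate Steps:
$t = -13$ ($t = 1 - 14 = -13$)
$\left(-1\right) \left(-20\right) t \left(-40\right) = \left(-1\right) \left(-20\right) \left(-13\right) \left(-40\right) = 20 \left(-13\right) \left(-40\right) = \left(-260\right) \left(-40\right) = 10400$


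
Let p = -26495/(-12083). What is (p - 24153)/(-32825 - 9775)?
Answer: 72953551/128683950 ≈ 0.56692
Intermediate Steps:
p = 26495/12083 (p = -26495*(-1/12083) = 26495/12083 ≈ 2.1927)
(p - 24153)/(-32825 - 9775) = (26495/12083 - 24153)/(-32825 - 9775) = -291814204/12083/(-42600) = -291814204/12083*(-1/42600) = 72953551/128683950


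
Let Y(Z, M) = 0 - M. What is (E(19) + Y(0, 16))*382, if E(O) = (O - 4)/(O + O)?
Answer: -113263/19 ≈ -5961.2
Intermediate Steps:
Y(Z, M) = -M
E(O) = (-4 + O)/(2*O) (E(O) = (-4 + O)/((2*O)) = (-4 + O)*(1/(2*O)) = (-4 + O)/(2*O))
(E(19) + Y(0, 16))*382 = ((½)*(-4 + 19)/19 - 1*16)*382 = ((½)*(1/19)*15 - 16)*382 = (15/38 - 16)*382 = -593/38*382 = -113263/19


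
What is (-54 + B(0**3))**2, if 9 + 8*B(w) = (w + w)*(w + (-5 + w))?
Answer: 194481/64 ≈ 3038.8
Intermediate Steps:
B(w) = -9/8 + w*(-5 + 2*w)/4 (B(w) = -9/8 + ((w + w)*(w + (-5 + w)))/8 = -9/8 + ((2*w)*(-5 + 2*w))/8 = -9/8 + (2*w*(-5 + 2*w))/8 = -9/8 + w*(-5 + 2*w)/4)
(-54 + B(0**3))**2 = (-54 + (-9/8 + (0**3)**2/2 - 5/4*0**3))**2 = (-54 + (-9/8 + (1/2)*0**2 - 5/4*0))**2 = (-54 + (-9/8 + (1/2)*0 + 0))**2 = (-54 + (-9/8 + 0 + 0))**2 = (-54 - 9/8)**2 = (-441/8)**2 = 194481/64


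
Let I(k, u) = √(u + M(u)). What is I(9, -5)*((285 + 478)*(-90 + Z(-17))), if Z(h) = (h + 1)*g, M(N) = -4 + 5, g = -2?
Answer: -88508*I ≈ -88508.0*I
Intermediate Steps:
M(N) = 1
Z(h) = -2 - 2*h (Z(h) = (h + 1)*(-2) = (1 + h)*(-2) = -2 - 2*h)
I(k, u) = √(1 + u) (I(k, u) = √(u + 1) = √(1 + u))
I(9, -5)*((285 + 478)*(-90 + Z(-17))) = √(1 - 5)*((285 + 478)*(-90 + (-2 - 2*(-17)))) = √(-4)*(763*(-90 + (-2 + 34))) = (2*I)*(763*(-90 + 32)) = (2*I)*(763*(-58)) = (2*I)*(-44254) = -88508*I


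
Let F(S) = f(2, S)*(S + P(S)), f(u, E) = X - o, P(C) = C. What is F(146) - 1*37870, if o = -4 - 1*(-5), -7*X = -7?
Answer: -37870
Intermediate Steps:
X = 1 (X = -⅐*(-7) = 1)
o = 1 (o = -4 + 5 = 1)
f(u, E) = 0 (f(u, E) = 1 - 1*1 = 1 - 1 = 0)
F(S) = 0 (F(S) = 0*(S + S) = 0*(2*S) = 0)
F(146) - 1*37870 = 0 - 1*37870 = 0 - 37870 = -37870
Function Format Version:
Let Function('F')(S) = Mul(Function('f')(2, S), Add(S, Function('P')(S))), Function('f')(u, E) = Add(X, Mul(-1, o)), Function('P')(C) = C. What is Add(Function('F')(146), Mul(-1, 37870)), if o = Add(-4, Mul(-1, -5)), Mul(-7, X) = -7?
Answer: -37870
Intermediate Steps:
X = 1 (X = Mul(Rational(-1, 7), -7) = 1)
o = 1 (o = Add(-4, 5) = 1)
Function('f')(u, E) = 0 (Function('f')(u, E) = Add(1, Mul(-1, 1)) = Add(1, -1) = 0)
Function('F')(S) = 0 (Function('F')(S) = Mul(0, Add(S, S)) = Mul(0, Mul(2, S)) = 0)
Add(Function('F')(146), Mul(-1, 37870)) = Add(0, Mul(-1, 37870)) = Add(0, -37870) = -37870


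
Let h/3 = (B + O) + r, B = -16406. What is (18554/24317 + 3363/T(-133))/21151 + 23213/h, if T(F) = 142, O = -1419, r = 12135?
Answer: -423478386269638/311675578468995 ≈ -1.3587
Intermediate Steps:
h = -17070 (h = 3*((-16406 - 1419) + 12135) = 3*(-17825 + 12135) = 3*(-5690) = -17070)
(18554/24317 + 3363/T(-133))/21151 + 23213/h = (18554/24317 + 3363/142)/21151 + 23213/(-17070) = (18554*(1/24317) + 3363*(1/142))*(1/21151) + 23213*(-1/17070) = (18554/24317 + 3363/142)*(1/21151) - 23213/17070 = (84412739/3453014)*(1/21151) - 23213/17070 = 84412739/73034699114 - 23213/17070 = -423478386269638/311675578468995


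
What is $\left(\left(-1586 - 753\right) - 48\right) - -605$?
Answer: $-1782$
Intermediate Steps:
$\left(\left(-1586 - 753\right) - 48\right) - -605 = \left(-2339 - 48\right) + 605 = -2387 + 605 = -1782$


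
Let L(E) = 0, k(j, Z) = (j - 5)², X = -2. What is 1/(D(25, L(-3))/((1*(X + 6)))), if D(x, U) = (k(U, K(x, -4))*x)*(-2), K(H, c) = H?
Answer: -2/625 ≈ -0.0032000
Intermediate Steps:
k(j, Z) = (-5 + j)²
D(x, U) = -2*x*(-5 + U)² (D(x, U) = ((-5 + U)²*x)*(-2) = (x*(-5 + U)²)*(-2) = -2*x*(-5 + U)²)
1/(D(25, L(-3))/((1*(X + 6)))) = 1/((-2*25*(-5 + 0)²)/((1*(-2 + 6)))) = 1/((-2*25*(-5)²)/((1*4))) = 1/(-2*25*25/4) = 1/(-1250*¼) = 1/(-625/2) = -2/625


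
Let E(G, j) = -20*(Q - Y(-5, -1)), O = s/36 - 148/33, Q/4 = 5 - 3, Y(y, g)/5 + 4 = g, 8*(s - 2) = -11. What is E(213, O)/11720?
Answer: -33/586 ≈ -0.056314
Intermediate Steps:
s = 5/8 (s = 2 + (1/8)*(-11) = 2 - 11/8 = 5/8 ≈ 0.62500)
Y(y, g) = -20 + 5*g
Q = 8 (Q = 4*(5 - 3) = 4*2 = 8)
O = -14153/3168 (O = (5/8)/36 - 148/33 = (5/8)*(1/36) - 148*1/33 = 5/288 - 148/33 = -14153/3168 ≈ -4.4675)
E(G, j) = -660 (E(G, j) = -20*(8 - (-20 + 5*(-1))) = -20*(8 - (-20 - 5)) = -20*(8 - 1*(-25)) = -20*(8 + 25) = -20*33 = -660)
E(213, O)/11720 = -660/11720 = -660*1/11720 = -33/586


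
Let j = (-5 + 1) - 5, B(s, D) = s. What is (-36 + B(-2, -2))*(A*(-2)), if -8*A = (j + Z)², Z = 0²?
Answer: -1539/2 ≈ -769.50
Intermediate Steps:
Z = 0
j = -9 (j = -4 - 5 = -9)
A = -81/8 (A = -(-9 + 0)²/8 = -⅛*(-9)² = -⅛*81 = -81/8 ≈ -10.125)
(-36 + B(-2, -2))*(A*(-2)) = (-36 - 2)*(-81/8*(-2)) = -38*81/4 = -1539/2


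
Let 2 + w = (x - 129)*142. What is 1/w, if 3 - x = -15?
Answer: -1/15764 ≈ -6.3436e-5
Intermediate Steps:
x = 18 (x = 3 - 1*(-15) = 3 + 15 = 18)
w = -15764 (w = -2 + (18 - 129)*142 = -2 - 111*142 = -2 - 15762 = -15764)
1/w = 1/(-15764) = -1/15764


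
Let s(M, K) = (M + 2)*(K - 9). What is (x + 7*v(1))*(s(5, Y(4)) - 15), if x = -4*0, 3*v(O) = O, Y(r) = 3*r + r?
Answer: 238/3 ≈ 79.333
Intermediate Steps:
Y(r) = 4*r
v(O) = O/3
x = 0
s(M, K) = (-9 + K)*(2 + M) (s(M, K) = (2 + M)*(-9 + K) = (-9 + K)*(2 + M))
(x + 7*v(1))*(s(5, Y(4)) - 15) = (0 + 7*((⅓)*1))*((-18 - 9*5 + 2*(4*4) + (4*4)*5) - 15) = (0 + 7*(⅓))*((-18 - 45 + 2*16 + 16*5) - 15) = (0 + 7/3)*((-18 - 45 + 32 + 80) - 15) = 7*(49 - 15)/3 = (7/3)*34 = 238/3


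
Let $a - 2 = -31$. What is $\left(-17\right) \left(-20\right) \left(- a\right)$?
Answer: $9860$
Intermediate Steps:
$a = -29$ ($a = 2 - 31 = -29$)
$\left(-17\right) \left(-20\right) \left(- a\right) = \left(-17\right) \left(-20\right) \left(\left(-1\right) \left(-29\right)\right) = 340 \cdot 29 = 9860$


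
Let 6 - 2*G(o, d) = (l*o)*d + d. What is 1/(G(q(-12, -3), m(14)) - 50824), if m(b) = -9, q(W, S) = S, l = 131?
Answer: -1/52585 ≈ -1.9017e-5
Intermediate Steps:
G(o, d) = 3 - d/2 - 131*d*o/2 (G(o, d) = 3 - ((131*o)*d + d)/2 = 3 - (131*d*o + d)/2 = 3 - (d + 131*d*o)/2 = 3 + (-d/2 - 131*d*o/2) = 3 - d/2 - 131*d*o/2)
1/(G(q(-12, -3), m(14)) - 50824) = 1/((3 - 1/2*(-9) - 131/2*(-9)*(-3)) - 50824) = 1/((3 + 9/2 - 3537/2) - 50824) = 1/(-1761 - 50824) = 1/(-52585) = -1/52585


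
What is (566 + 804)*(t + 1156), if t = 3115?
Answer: 5851270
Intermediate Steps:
(566 + 804)*(t + 1156) = (566 + 804)*(3115 + 1156) = 1370*4271 = 5851270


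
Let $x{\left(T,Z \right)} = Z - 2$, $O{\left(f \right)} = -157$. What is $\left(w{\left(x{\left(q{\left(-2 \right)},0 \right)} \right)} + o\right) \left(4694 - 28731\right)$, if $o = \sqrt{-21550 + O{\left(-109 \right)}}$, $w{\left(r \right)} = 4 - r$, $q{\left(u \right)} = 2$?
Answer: $-144222 - 168259 i \sqrt{443} \approx -1.4422 \cdot 10^{5} - 3.5414 \cdot 10^{6} i$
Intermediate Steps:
$x{\left(T,Z \right)} = -2 + Z$
$o = 7 i \sqrt{443}$ ($o = \sqrt{-21550 - 157} = \sqrt{-21707} = 7 i \sqrt{443} \approx 147.33 i$)
$\left(w{\left(x{\left(q{\left(-2 \right)},0 \right)} \right)} + o\right) \left(4694 - 28731\right) = \left(\left(4 - \left(-2 + 0\right)\right) + 7 i \sqrt{443}\right) \left(4694 - 28731\right) = \left(\left(4 - -2\right) + 7 i \sqrt{443}\right) \left(-24037\right) = \left(\left(4 + 2\right) + 7 i \sqrt{443}\right) \left(-24037\right) = \left(6 + 7 i \sqrt{443}\right) \left(-24037\right) = -144222 - 168259 i \sqrt{443}$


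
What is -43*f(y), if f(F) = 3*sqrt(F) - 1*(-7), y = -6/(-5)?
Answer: -301 - 129*sqrt(30)/5 ≈ -442.31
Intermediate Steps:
y = 6/5 (y = -6*(-1/5) = 6/5 ≈ 1.2000)
f(F) = 7 + 3*sqrt(F) (f(F) = 3*sqrt(F) + 7 = 7 + 3*sqrt(F))
-43*f(y) = -43*(7 + 3*sqrt(6/5)) = -43*(7 + 3*(sqrt(30)/5)) = -43*(7 + 3*sqrt(30)/5) = -301 - 129*sqrt(30)/5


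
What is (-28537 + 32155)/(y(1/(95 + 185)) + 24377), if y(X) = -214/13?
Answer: 47034/316687 ≈ 0.14852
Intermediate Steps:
y(X) = -214/13 (y(X) = -214*1/13 = -214/13)
(-28537 + 32155)/(y(1/(95 + 185)) + 24377) = (-28537 + 32155)/(-214/13 + 24377) = 3618/(316687/13) = 3618*(13/316687) = 47034/316687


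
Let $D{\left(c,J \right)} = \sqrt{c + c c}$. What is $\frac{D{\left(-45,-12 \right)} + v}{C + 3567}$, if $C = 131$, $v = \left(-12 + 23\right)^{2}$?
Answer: $\frac{121}{3698} + \frac{3 \sqrt{55}}{1849} \approx 0.044753$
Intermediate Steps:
$D{\left(c,J \right)} = \sqrt{c + c^{2}}$
$v = 121$ ($v = 11^{2} = 121$)
$\frac{D{\left(-45,-12 \right)} + v}{C + 3567} = \frac{\sqrt{- 45 \left(1 - 45\right)} + 121}{131 + 3567} = \frac{\sqrt{\left(-45\right) \left(-44\right)} + 121}{3698} = \left(\sqrt{1980} + 121\right) \frac{1}{3698} = \left(6 \sqrt{55} + 121\right) \frac{1}{3698} = \left(121 + 6 \sqrt{55}\right) \frac{1}{3698} = \frac{121}{3698} + \frac{3 \sqrt{55}}{1849}$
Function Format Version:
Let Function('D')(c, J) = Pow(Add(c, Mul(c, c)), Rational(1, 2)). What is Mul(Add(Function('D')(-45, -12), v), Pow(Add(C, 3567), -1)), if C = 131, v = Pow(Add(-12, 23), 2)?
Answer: Add(Rational(121, 3698), Mul(Rational(3, 1849), Pow(55, Rational(1, 2)))) ≈ 0.044753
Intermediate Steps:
Function('D')(c, J) = Pow(Add(c, Pow(c, 2)), Rational(1, 2))
v = 121 (v = Pow(11, 2) = 121)
Mul(Add(Function('D')(-45, -12), v), Pow(Add(C, 3567), -1)) = Mul(Add(Pow(Mul(-45, Add(1, -45)), Rational(1, 2)), 121), Pow(Add(131, 3567), -1)) = Mul(Add(Pow(Mul(-45, -44), Rational(1, 2)), 121), Pow(3698, -1)) = Mul(Add(Pow(1980, Rational(1, 2)), 121), Rational(1, 3698)) = Mul(Add(Mul(6, Pow(55, Rational(1, 2))), 121), Rational(1, 3698)) = Mul(Add(121, Mul(6, Pow(55, Rational(1, 2)))), Rational(1, 3698)) = Add(Rational(121, 3698), Mul(Rational(3, 1849), Pow(55, Rational(1, 2))))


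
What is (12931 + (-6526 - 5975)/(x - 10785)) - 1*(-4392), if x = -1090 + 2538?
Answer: 161757352/9337 ≈ 17324.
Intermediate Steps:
x = 1448
(12931 + (-6526 - 5975)/(x - 10785)) - 1*(-4392) = (12931 + (-6526 - 5975)/(1448 - 10785)) - 1*(-4392) = (12931 - 12501/(-9337)) + 4392 = (12931 - 12501*(-1/9337)) + 4392 = (12931 + 12501/9337) + 4392 = 120749248/9337 + 4392 = 161757352/9337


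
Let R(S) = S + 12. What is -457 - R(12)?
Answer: -481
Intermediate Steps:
R(S) = 12 + S
-457 - R(12) = -457 - (12 + 12) = -457 - 1*24 = -457 - 24 = -481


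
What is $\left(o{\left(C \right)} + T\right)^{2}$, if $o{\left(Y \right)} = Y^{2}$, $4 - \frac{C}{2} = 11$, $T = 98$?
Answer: $86436$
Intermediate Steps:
$C = -14$ ($C = 8 - 22 = -14$)
$\left(o{\left(C \right)} + T\right)^{2} = \left(\left(-14\right)^{2} + 98\right)^{2} = \left(196 + 98\right)^{2} = 294^{2} = 86436$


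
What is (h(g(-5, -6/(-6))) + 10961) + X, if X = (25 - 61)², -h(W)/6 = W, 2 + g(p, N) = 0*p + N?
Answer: 12263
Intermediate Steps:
g(p, N) = -2 + N (g(p, N) = -2 + (0*p + N) = -2 + (0 + N) = -2 + N)
h(W) = -6*W
X = 1296 (X = (-36)² = 1296)
(h(g(-5, -6/(-6))) + 10961) + X = (-6*(-2 - 6/(-6)) + 10961) + 1296 = (-6*(-2 - 6*(-⅙)) + 10961) + 1296 = (-6*(-2 + 1) + 10961) + 1296 = (-6*(-1) + 10961) + 1296 = (6 + 10961) + 1296 = 10967 + 1296 = 12263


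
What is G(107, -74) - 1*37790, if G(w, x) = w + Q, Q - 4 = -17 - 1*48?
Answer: -37744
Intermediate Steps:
Q = -61 (Q = 4 + (-17 - 1*48) = 4 + (-17 - 48) = 4 - 65 = -61)
G(w, x) = -61 + w (G(w, x) = w - 61 = -61 + w)
G(107, -74) - 1*37790 = (-61 + 107) - 1*37790 = 46 - 37790 = -37744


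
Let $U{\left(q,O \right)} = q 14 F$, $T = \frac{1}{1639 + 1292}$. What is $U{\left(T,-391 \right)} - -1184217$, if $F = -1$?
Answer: $\frac{3470940013}{2931} \approx 1.1842 \cdot 10^{6}$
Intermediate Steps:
$T = \frac{1}{2931} \approx 0.00034118$
$U{\left(q,O \right)} = - 14 q$ ($U{\left(q,O \right)} = q 14 \left(-1\right) = 14 q \left(-1\right) = - 14 q$)
$U{\left(T,-391 \right)} - -1184217 = \left(-14\right) \frac{1}{2931} - -1184217 = - \frac{14}{2931} + 1184217 = \frac{3470940013}{2931}$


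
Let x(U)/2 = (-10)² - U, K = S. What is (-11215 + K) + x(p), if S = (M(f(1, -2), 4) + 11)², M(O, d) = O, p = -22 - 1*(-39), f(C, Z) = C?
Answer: -10905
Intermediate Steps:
p = 17 (p = -22 + 39 = 17)
S = 144 (S = (1 + 11)² = 12² = 144)
K = 144
x(U) = 200 - 2*U (x(U) = 2*((-10)² - U) = 2*(100 - U) = 200 - 2*U)
(-11215 + K) + x(p) = (-11215 + 144) + (200 - 2*17) = -11071 + (200 - 34) = -11071 + 166 = -10905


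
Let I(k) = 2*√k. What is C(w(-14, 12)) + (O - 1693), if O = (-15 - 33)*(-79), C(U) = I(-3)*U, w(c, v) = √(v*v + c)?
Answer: 2099 + 2*I*√390 ≈ 2099.0 + 39.497*I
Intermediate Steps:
w(c, v) = √(c + v²) (w(c, v) = √(v² + c) = √(c + v²))
C(U) = 2*I*U*√3 (C(U) = (2*√(-3))*U = (2*(I*√3))*U = (2*I*√3)*U = 2*I*U*√3)
O = 3792 (O = -48*(-79) = 3792)
C(w(-14, 12)) + (O - 1693) = 2*I*√(-14 + 12²)*√3 + (3792 - 1693) = 2*I*√(-14 + 144)*√3 + 2099 = 2*I*√130*√3 + 2099 = 2*I*√390 + 2099 = 2099 + 2*I*√390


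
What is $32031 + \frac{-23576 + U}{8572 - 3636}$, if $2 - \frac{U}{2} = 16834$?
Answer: $\frac{19755972}{617} \approx 32019.0$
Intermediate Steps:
$U = -33664$ ($U = 4 - 33668 = -33664$)
$32031 + \frac{-23576 + U}{8572 - 3636} = 32031 + \frac{-23576 - 33664}{8572 - 3636} = 32031 - \frac{57240}{8572 - 3636} = 32031 - \frac{57240}{4936} = 32031 - \frac{7155}{617} = \frac{19755972}{617}$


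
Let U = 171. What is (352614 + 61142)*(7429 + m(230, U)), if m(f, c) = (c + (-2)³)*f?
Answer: 18585505764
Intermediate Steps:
m(f, c) = f*(-8 + c) (m(f, c) = (c - 8)*f = (-8 + c)*f = f*(-8 + c))
(352614 + 61142)*(7429 + m(230, U)) = (352614 + 61142)*(7429 + 230*(-8 + 171)) = 413756*(7429 + 230*163) = 413756*(7429 + 37490) = 413756*44919 = 18585505764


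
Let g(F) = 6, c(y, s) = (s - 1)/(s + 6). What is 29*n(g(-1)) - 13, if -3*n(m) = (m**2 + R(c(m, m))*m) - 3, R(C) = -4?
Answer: -100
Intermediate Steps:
c(y, s) = (-1 + s)/(6 + s)
n(m) = 1 - m**2/3 + 4*m/3 (n(m) = -((m**2 - 4*m) - 3)/3 = -(-3 + m**2 - 4*m)/3 = 1 - m**2/3 + 4*m/3)
29*n(g(-1)) - 13 = 29*(1 - 1/3*6**2 + (4/3)*6) - 13 = 29*(1 - 1/3*36 + 8) - 13 = 29*(1 - 12 + 8) - 13 = 29*(-3) - 13 = -87 - 13 = -100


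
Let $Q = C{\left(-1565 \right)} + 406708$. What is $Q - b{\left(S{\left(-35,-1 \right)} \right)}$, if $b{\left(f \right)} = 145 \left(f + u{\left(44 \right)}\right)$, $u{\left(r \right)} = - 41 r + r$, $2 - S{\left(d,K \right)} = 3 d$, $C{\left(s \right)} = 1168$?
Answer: $647561$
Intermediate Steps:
$S{\left(d,K \right)} = 2 - 3 d$
$u{\left(r \right)} = - 40 r$
$Q = 407876$ ($Q = 1168 + 406708 = 407876$)
$b{\left(f \right)} = -255200 + 145 f$ ($b{\left(f \right)} = 145 \left(f - 1760\right) = 145 \left(-1760 + f\right) = -255200 + 145 f$)
$Q - b{\left(S{\left(-35,-1 \right)} \right)} = 407876 - \left(-255200 + 145 \left(2 - -105\right)\right) = 407876 - \left(-255200 + 145 \left(2 + 105\right)\right) = 407876 - \left(-255200 + 145 \cdot 107\right) = 407876 - \left(-255200 + 15515\right) = 407876 - -239685 = 407876 + 239685 = 647561$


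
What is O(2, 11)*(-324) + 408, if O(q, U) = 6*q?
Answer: -3480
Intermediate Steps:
O(2, 11)*(-324) + 408 = (6*2)*(-324) + 408 = 12*(-324) + 408 = -3888 + 408 = -3480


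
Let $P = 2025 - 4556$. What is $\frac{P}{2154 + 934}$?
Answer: $- \frac{2531}{3088} \approx -0.81962$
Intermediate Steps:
$P = -2531$
$\frac{P}{2154 + 934} = - \frac{2531}{2154 + 934} = - \frac{2531}{3088}$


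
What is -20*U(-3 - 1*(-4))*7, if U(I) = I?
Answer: -140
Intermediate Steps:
-20*U(-3 - 1*(-4))*7 = -20*(-3 - 1*(-4))*7 = -20*(-3 + 4)*7 = -20*1*7 = -20*7 = -140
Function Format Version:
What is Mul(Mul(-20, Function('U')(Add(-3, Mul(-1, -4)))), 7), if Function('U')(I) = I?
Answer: -140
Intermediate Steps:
Mul(Mul(-20, Function('U')(Add(-3, Mul(-1, -4)))), 7) = Mul(Mul(-20, Add(-3, Mul(-1, -4))), 7) = Mul(Mul(-20, Add(-3, 4)), 7) = Mul(Mul(-20, 1), 7) = Mul(-20, 7) = -140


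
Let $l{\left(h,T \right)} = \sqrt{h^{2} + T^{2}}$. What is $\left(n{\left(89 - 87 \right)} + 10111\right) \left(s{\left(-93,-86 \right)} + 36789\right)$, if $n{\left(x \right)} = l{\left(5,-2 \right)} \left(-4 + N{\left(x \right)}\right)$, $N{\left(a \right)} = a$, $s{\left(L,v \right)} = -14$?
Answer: $371832025 - 73550 \sqrt{29} \approx 3.7144 \cdot 10^{8}$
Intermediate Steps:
$l{\left(h,T \right)} = \sqrt{T^{2} + h^{2}}$
$n{\left(x \right)} = \sqrt{29} \left(-4 + x\right)$ ($n{\left(x \right)} = \sqrt{\left(-2\right)^{2} + 5^{2}} \left(-4 + x\right) = \sqrt{4 + 25} \left(-4 + x\right) = \sqrt{29} \left(-4 + x\right)$)
$\left(n{\left(89 - 87 \right)} + 10111\right) \left(s{\left(-93,-86 \right)} + 36789\right) = \left(\sqrt{29} \left(-4 + \left(89 - 87\right)\right) + 10111\right) \left(-14 + 36789\right) = \left(\sqrt{29} \left(-4 + \left(89 - 87\right)\right) + 10111\right) 36775 = \left(\sqrt{29} \left(-4 + 2\right) + 10111\right) 36775 = \left(\sqrt{29} \left(-2\right) + 10111\right) 36775 = \left(- 2 \sqrt{29} + 10111\right) 36775 = \left(10111 - 2 \sqrt{29}\right) 36775 = 371832025 - 73550 \sqrt{29}$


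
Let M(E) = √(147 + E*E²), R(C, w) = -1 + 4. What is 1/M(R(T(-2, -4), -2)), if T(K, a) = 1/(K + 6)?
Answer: √174/174 ≈ 0.075810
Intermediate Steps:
T(K, a) = 1/(6 + K)
R(C, w) = 3
M(E) = √(147 + E³)
1/M(R(T(-2, -4), -2)) = 1/(√(147 + 3³)) = 1/(√(147 + 27)) = 1/(√174) = √174/174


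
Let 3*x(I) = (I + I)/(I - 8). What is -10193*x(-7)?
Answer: -142702/45 ≈ -3171.2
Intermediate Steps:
x(I) = 2*I/(3*(-8 + I)) (x(I) = ((I + I)/(I - 8))/3 = ((2*I)/(-8 + I))/3 = (2*I/(-8 + I))/3 = 2*I/(3*(-8 + I)))
-10193*x(-7) = -20386*(-7)/(3*(-8 - 7)) = -20386*(-7)/(3*(-15)) = -20386*(-7)*(-1)/(3*15) = -10193*14/45 = -142702/45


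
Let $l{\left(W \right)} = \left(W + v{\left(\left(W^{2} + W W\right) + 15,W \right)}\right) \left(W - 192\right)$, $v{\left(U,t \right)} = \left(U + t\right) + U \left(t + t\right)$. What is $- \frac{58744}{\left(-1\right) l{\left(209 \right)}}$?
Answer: $\frac{58744}{622393477} \approx 9.4384 \cdot 10^{-5}$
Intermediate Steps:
$v{\left(U,t \right)} = U + t + 2 U t$ ($v{\left(U,t \right)} = \left(U + t\right) + U 2 t = \left(U + t\right) + 2 U t = U + t + 2 U t$)
$l{\left(W \right)} = \left(-192 + W\right) \left(15 + 2 W + 2 W^{2} + 2 W \left(15 + 2 W^{2}\right)\right)$ ($l{\left(W \right)} = \left(W + \left(\left(\left(W^{2} + W W\right) + 15\right) + W + 2 \left(\left(W^{2} + W W\right) + 15\right) W\right)\right) \left(W - 192\right) = \left(W + \left(\left(\left(W^{2} + W^{2}\right) + 15\right) + W + 2 \left(\left(W^{2} + W^{2}\right) + 15\right) W\right)\right) \left(-192 + W\right) = \left(W + \left(\left(2 W^{2} + 15\right) + W + 2 \left(2 W^{2} + 15\right) W\right)\right) \left(-192 + W\right) = \left(W + \left(\left(15 + 2 W^{2}\right) + W + 2 \left(15 + 2 W^{2}\right) W\right)\right) \left(-192 + W\right) = \left(W + \left(\left(15 + 2 W^{2}\right) + W + 2 W \left(15 + 2 W^{2}\right)\right)\right) \left(-192 + W\right) = \left(W + \left(15 + W + 2 W^{2} + 2 W \left(15 + 2 W^{2}\right)\right)\right) \left(-192 + W\right) = \left(15 + 2 W + 2 W^{2} + 2 W \left(15 + 2 W^{2}\right)\right) \left(-192 + W\right) = \left(-192 + W\right) \left(15 + 2 W + 2 W^{2} + 2 W \left(15 + 2 W^{2}\right)\right)$)
$- \frac{58744}{\left(-1\right) l{\left(209 \right)}} = - \frac{58744}{\left(-1\right) \left(-2880 - 1280961 - 766 \cdot 209^{3} - 352 \cdot 209^{2} + 4 \cdot 209^{4}\right)} = - \frac{58744}{\left(-1\right) \left(-2880 - 1280961 - 6993066014 - 15375712 + 4 \cdot 1908029761\right)} = - \frac{58744}{\left(-1\right) \left(-2880 - 1280961 - 6993066014 - 15375712 + 7632119044\right)} = - \frac{58744}{\left(-1\right) 622393477} = - \frac{58744}{-622393477} = \left(-58744\right) \left(- \frac{1}{622393477}\right) = \frac{58744}{622393477}$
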